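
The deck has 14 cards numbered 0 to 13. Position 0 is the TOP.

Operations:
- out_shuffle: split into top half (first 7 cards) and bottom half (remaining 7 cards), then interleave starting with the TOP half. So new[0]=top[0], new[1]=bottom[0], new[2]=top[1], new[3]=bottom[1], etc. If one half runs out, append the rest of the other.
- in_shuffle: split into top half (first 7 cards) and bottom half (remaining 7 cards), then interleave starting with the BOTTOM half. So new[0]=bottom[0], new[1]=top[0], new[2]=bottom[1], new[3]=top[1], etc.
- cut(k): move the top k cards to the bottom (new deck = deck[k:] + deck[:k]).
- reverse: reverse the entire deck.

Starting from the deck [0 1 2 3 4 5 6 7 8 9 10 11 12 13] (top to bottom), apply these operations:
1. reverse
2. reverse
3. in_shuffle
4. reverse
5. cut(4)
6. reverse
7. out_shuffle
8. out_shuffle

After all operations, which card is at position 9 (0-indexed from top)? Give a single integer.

After op 1 (reverse): [13 12 11 10 9 8 7 6 5 4 3 2 1 0]
After op 2 (reverse): [0 1 2 3 4 5 6 7 8 9 10 11 12 13]
After op 3 (in_shuffle): [7 0 8 1 9 2 10 3 11 4 12 5 13 6]
After op 4 (reverse): [6 13 5 12 4 11 3 10 2 9 1 8 0 7]
After op 5 (cut(4)): [4 11 3 10 2 9 1 8 0 7 6 13 5 12]
After op 6 (reverse): [12 5 13 6 7 0 8 1 9 2 10 3 11 4]
After op 7 (out_shuffle): [12 1 5 9 13 2 6 10 7 3 0 11 8 4]
After op 8 (out_shuffle): [12 10 1 7 5 3 9 0 13 11 2 8 6 4]
Position 9: card 11.

Answer: 11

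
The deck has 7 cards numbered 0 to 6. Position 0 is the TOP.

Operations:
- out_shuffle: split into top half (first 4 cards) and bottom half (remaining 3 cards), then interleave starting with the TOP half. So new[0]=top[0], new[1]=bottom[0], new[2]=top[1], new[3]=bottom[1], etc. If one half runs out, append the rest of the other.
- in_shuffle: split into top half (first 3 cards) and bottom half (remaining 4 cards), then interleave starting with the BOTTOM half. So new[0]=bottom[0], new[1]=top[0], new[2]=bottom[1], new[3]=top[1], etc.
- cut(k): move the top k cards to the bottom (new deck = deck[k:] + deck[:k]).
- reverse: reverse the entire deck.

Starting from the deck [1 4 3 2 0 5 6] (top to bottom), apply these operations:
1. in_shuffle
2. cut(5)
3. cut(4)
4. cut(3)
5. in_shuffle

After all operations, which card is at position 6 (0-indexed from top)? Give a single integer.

Answer: 5

Derivation:
After op 1 (in_shuffle): [2 1 0 4 5 3 6]
After op 2 (cut(5)): [3 6 2 1 0 4 5]
After op 3 (cut(4)): [0 4 5 3 6 2 1]
After op 4 (cut(3)): [3 6 2 1 0 4 5]
After op 5 (in_shuffle): [1 3 0 6 4 2 5]
Position 6: card 5.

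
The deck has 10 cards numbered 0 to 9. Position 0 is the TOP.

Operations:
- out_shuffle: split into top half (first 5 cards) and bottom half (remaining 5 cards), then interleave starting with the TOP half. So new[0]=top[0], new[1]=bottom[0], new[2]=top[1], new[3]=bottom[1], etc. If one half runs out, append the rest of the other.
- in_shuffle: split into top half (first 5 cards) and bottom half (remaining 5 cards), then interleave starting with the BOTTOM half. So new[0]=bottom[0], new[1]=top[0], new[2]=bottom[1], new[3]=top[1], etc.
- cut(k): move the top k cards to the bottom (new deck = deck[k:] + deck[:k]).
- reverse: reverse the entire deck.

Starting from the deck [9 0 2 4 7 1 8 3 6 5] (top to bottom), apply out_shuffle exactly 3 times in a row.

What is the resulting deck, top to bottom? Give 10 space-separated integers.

After op 1 (out_shuffle): [9 1 0 8 2 3 4 6 7 5]
After op 2 (out_shuffle): [9 3 1 4 0 6 8 7 2 5]
After op 3 (out_shuffle): [9 6 3 8 1 7 4 2 0 5]

Answer: 9 6 3 8 1 7 4 2 0 5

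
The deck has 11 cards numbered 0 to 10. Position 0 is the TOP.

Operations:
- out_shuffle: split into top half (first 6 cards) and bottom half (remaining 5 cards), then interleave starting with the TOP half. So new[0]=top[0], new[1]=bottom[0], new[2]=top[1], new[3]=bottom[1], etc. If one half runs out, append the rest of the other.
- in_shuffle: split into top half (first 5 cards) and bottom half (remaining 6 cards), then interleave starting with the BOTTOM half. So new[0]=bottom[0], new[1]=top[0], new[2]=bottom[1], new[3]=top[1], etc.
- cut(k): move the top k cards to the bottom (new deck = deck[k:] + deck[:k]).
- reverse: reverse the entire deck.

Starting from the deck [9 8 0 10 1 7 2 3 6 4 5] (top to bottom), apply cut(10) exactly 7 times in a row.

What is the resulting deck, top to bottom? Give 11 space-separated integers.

Answer: 1 7 2 3 6 4 5 9 8 0 10

Derivation:
After op 1 (cut(10)): [5 9 8 0 10 1 7 2 3 6 4]
After op 2 (cut(10)): [4 5 9 8 0 10 1 7 2 3 6]
After op 3 (cut(10)): [6 4 5 9 8 0 10 1 7 2 3]
After op 4 (cut(10)): [3 6 4 5 9 8 0 10 1 7 2]
After op 5 (cut(10)): [2 3 6 4 5 9 8 0 10 1 7]
After op 6 (cut(10)): [7 2 3 6 4 5 9 8 0 10 1]
After op 7 (cut(10)): [1 7 2 3 6 4 5 9 8 0 10]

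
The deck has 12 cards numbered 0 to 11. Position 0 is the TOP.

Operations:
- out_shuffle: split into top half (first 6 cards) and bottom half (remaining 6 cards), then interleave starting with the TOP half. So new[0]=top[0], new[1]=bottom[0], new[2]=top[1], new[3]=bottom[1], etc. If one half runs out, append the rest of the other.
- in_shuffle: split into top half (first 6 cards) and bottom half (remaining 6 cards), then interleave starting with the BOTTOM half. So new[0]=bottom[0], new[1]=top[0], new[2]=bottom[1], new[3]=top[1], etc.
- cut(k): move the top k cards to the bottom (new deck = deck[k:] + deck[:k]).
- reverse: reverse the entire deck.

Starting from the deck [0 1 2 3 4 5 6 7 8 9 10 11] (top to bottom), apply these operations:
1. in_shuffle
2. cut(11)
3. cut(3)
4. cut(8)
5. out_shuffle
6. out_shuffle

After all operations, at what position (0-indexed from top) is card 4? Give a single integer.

Answer: 11

Derivation:
After op 1 (in_shuffle): [6 0 7 1 8 2 9 3 10 4 11 5]
After op 2 (cut(11)): [5 6 0 7 1 8 2 9 3 10 4 11]
After op 3 (cut(3)): [7 1 8 2 9 3 10 4 11 5 6 0]
After op 4 (cut(8)): [11 5 6 0 7 1 8 2 9 3 10 4]
After op 5 (out_shuffle): [11 8 5 2 6 9 0 3 7 10 1 4]
After op 6 (out_shuffle): [11 0 8 3 5 7 2 10 6 1 9 4]
Card 4 is at position 11.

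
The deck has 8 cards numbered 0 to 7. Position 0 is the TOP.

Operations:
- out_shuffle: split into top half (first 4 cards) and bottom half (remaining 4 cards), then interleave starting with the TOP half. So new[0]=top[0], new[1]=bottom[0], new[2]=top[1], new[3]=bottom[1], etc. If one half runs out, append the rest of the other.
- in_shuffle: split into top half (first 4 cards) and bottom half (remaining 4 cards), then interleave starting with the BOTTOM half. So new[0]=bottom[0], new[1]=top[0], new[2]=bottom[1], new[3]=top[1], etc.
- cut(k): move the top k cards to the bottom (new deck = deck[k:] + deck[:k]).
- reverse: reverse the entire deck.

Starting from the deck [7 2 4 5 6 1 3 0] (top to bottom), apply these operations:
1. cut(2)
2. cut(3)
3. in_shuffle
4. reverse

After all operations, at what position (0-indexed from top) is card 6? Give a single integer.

After op 1 (cut(2)): [4 5 6 1 3 0 7 2]
After op 2 (cut(3)): [1 3 0 7 2 4 5 6]
After op 3 (in_shuffle): [2 1 4 3 5 0 6 7]
After op 4 (reverse): [7 6 0 5 3 4 1 2]
Card 6 is at position 1.

Answer: 1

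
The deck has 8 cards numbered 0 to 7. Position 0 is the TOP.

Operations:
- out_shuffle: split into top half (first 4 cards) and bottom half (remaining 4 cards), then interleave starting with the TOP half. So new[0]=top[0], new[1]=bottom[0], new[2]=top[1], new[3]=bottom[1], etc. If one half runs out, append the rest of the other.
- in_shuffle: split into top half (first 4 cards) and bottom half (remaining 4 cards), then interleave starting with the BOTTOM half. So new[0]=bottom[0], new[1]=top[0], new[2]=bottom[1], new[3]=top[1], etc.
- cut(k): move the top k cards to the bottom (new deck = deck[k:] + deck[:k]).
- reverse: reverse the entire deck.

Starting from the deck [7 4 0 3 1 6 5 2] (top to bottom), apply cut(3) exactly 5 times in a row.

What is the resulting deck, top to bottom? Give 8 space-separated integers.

After op 1 (cut(3)): [3 1 6 5 2 7 4 0]
After op 2 (cut(3)): [5 2 7 4 0 3 1 6]
After op 3 (cut(3)): [4 0 3 1 6 5 2 7]
After op 4 (cut(3)): [1 6 5 2 7 4 0 3]
After op 5 (cut(3)): [2 7 4 0 3 1 6 5]

Answer: 2 7 4 0 3 1 6 5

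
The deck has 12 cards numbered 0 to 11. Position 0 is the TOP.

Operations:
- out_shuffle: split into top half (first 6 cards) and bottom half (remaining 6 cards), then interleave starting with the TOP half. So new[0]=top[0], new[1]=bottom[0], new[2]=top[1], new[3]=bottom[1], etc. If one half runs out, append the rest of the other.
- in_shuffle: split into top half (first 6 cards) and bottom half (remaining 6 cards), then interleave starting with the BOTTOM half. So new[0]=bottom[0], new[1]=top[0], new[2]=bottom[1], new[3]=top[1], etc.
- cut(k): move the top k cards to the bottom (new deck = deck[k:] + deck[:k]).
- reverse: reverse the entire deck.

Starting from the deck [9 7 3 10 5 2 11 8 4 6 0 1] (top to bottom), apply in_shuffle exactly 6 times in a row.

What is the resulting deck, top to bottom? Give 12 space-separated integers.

After op 1 (in_shuffle): [11 9 8 7 4 3 6 10 0 5 1 2]
After op 2 (in_shuffle): [6 11 10 9 0 8 5 7 1 4 2 3]
After op 3 (in_shuffle): [5 6 7 11 1 10 4 9 2 0 3 8]
After op 4 (in_shuffle): [4 5 9 6 2 7 0 11 3 1 8 10]
After op 5 (in_shuffle): [0 4 11 5 3 9 1 6 8 2 10 7]
After op 6 (in_shuffle): [1 0 6 4 8 11 2 5 10 3 7 9]

Answer: 1 0 6 4 8 11 2 5 10 3 7 9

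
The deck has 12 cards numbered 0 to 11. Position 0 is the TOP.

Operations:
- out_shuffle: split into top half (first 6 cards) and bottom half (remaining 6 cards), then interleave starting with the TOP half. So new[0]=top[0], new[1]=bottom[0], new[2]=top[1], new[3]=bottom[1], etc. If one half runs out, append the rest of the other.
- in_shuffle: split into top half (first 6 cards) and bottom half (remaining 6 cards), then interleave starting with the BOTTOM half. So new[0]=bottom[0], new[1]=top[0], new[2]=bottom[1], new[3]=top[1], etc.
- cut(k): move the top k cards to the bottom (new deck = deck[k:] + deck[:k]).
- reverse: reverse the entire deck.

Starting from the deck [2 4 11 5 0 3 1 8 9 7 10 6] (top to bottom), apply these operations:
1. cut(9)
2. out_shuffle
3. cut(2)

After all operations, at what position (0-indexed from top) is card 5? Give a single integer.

Answer: 11

Derivation:
After op 1 (cut(9)): [7 10 6 2 4 11 5 0 3 1 8 9]
After op 2 (out_shuffle): [7 5 10 0 6 3 2 1 4 8 11 9]
After op 3 (cut(2)): [10 0 6 3 2 1 4 8 11 9 7 5]
Card 5 is at position 11.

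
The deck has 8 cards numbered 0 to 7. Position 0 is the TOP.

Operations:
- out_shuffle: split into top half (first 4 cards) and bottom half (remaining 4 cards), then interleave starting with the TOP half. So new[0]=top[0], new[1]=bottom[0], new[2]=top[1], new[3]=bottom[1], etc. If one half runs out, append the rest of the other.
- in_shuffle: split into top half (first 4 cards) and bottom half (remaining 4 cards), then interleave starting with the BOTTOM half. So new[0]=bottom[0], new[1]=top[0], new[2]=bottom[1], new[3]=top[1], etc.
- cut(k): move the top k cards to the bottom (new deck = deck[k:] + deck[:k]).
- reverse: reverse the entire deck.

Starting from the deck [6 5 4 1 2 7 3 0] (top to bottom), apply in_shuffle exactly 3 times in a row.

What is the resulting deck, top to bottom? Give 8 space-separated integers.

Answer: 0 3 7 2 1 4 5 6

Derivation:
After op 1 (in_shuffle): [2 6 7 5 3 4 0 1]
After op 2 (in_shuffle): [3 2 4 6 0 7 1 5]
After op 3 (in_shuffle): [0 3 7 2 1 4 5 6]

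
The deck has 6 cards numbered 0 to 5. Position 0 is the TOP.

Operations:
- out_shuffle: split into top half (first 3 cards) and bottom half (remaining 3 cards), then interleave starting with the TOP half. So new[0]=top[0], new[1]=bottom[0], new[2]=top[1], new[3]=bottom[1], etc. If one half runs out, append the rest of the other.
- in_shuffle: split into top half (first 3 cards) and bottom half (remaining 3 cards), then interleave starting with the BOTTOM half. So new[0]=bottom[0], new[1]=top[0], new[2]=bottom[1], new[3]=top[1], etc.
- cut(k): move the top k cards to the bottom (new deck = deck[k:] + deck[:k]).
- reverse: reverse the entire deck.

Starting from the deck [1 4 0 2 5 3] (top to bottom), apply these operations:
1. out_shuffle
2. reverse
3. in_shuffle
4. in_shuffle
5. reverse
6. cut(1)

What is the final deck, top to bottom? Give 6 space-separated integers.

Answer: 5 3 1 4 0 2

Derivation:
After op 1 (out_shuffle): [1 2 4 5 0 3]
After op 2 (reverse): [3 0 5 4 2 1]
After op 3 (in_shuffle): [4 3 2 0 1 5]
After op 4 (in_shuffle): [0 4 1 3 5 2]
After op 5 (reverse): [2 5 3 1 4 0]
After op 6 (cut(1)): [5 3 1 4 0 2]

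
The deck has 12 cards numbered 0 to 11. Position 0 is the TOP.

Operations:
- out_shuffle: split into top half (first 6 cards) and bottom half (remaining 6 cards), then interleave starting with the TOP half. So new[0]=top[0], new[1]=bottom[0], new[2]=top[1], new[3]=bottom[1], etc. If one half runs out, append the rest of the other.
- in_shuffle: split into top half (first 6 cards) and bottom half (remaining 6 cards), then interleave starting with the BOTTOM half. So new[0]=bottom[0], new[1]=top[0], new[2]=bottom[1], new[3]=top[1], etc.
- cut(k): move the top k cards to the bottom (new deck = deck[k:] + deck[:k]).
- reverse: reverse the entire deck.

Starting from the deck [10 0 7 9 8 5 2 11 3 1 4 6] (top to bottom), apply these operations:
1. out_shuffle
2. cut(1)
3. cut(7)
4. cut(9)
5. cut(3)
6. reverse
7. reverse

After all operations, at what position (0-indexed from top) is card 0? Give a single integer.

Answer: 6

Derivation:
After op 1 (out_shuffle): [10 2 0 11 7 3 9 1 8 4 5 6]
After op 2 (cut(1)): [2 0 11 7 3 9 1 8 4 5 6 10]
After op 3 (cut(7)): [8 4 5 6 10 2 0 11 7 3 9 1]
After op 4 (cut(9)): [3 9 1 8 4 5 6 10 2 0 11 7]
After op 5 (cut(3)): [8 4 5 6 10 2 0 11 7 3 9 1]
After op 6 (reverse): [1 9 3 7 11 0 2 10 6 5 4 8]
After op 7 (reverse): [8 4 5 6 10 2 0 11 7 3 9 1]
Card 0 is at position 6.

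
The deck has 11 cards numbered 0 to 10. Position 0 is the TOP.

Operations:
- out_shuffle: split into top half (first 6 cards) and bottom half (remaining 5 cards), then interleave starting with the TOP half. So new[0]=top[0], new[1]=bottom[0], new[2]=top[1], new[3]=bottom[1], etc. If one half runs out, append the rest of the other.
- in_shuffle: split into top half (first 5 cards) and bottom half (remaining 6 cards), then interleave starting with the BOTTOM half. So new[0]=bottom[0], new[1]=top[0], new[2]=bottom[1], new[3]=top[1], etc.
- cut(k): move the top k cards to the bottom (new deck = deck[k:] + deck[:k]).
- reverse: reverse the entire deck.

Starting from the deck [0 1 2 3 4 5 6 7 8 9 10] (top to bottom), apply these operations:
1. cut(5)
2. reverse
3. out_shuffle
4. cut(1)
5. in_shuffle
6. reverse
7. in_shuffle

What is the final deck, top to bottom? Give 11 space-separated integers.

Answer: 8 4 0 7 3 10 6 2 9 5 1

Derivation:
After op 1 (cut(5)): [5 6 7 8 9 10 0 1 2 3 4]
After op 2 (reverse): [4 3 2 1 0 10 9 8 7 6 5]
After op 3 (out_shuffle): [4 9 3 8 2 7 1 6 0 5 10]
After op 4 (cut(1)): [9 3 8 2 7 1 6 0 5 10 4]
After op 5 (in_shuffle): [1 9 6 3 0 8 5 2 10 7 4]
After op 6 (reverse): [4 7 10 2 5 8 0 3 6 9 1]
After op 7 (in_shuffle): [8 4 0 7 3 10 6 2 9 5 1]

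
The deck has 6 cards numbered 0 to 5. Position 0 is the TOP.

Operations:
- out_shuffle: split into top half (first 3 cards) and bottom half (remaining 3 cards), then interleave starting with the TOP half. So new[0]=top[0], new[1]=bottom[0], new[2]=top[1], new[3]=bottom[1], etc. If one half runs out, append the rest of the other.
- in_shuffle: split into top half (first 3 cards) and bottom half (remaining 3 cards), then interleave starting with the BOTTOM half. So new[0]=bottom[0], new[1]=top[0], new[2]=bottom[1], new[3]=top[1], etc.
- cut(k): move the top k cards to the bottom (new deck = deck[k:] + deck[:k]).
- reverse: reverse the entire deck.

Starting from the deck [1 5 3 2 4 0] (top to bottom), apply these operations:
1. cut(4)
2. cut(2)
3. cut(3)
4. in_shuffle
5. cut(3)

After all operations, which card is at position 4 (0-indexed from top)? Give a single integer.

Answer: 2

Derivation:
After op 1 (cut(4)): [4 0 1 5 3 2]
After op 2 (cut(2)): [1 5 3 2 4 0]
After op 3 (cut(3)): [2 4 0 1 5 3]
After op 4 (in_shuffle): [1 2 5 4 3 0]
After op 5 (cut(3)): [4 3 0 1 2 5]
Position 4: card 2.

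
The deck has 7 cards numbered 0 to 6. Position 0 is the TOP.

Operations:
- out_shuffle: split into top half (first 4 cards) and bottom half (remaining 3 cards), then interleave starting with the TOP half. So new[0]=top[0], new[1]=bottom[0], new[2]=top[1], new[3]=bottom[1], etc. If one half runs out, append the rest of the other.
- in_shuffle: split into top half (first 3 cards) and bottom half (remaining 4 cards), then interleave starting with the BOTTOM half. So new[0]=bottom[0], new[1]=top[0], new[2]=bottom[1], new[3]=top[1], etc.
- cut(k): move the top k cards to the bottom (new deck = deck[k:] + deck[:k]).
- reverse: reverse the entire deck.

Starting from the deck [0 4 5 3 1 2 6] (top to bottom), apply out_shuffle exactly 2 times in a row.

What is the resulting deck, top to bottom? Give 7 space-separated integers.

Answer: 0 5 1 6 4 3 2

Derivation:
After op 1 (out_shuffle): [0 1 4 2 5 6 3]
After op 2 (out_shuffle): [0 5 1 6 4 3 2]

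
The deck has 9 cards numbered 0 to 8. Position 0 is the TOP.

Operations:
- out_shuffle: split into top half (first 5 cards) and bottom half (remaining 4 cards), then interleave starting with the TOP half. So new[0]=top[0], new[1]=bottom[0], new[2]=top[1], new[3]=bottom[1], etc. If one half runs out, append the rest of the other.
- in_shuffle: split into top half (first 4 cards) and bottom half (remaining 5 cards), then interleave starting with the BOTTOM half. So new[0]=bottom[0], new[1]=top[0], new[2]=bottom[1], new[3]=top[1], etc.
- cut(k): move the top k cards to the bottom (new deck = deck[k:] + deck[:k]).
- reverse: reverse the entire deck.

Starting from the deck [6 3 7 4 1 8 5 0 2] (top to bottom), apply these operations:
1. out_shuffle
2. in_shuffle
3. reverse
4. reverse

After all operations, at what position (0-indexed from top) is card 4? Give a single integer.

After op 1 (out_shuffle): [6 8 3 5 7 0 4 2 1]
After op 2 (in_shuffle): [7 6 0 8 4 3 2 5 1]
After op 3 (reverse): [1 5 2 3 4 8 0 6 7]
After op 4 (reverse): [7 6 0 8 4 3 2 5 1]
Card 4 is at position 4.

Answer: 4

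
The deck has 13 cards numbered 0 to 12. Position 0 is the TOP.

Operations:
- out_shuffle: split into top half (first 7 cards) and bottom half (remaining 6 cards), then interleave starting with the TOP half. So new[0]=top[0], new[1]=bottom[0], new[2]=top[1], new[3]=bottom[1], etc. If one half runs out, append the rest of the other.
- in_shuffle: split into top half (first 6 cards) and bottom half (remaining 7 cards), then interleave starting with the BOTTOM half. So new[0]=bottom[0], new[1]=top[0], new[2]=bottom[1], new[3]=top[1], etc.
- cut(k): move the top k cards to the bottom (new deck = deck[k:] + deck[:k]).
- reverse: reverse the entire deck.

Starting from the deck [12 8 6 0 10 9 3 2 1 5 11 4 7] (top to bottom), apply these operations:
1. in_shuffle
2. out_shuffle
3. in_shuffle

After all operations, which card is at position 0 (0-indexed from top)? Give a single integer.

After op 1 (in_shuffle): [3 12 2 8 1 6 5 0 11 10 4 9 7]
After op 2 (out_shuffle): [3 0 12 11 2 10 8 4 1 9 6 7 5]
After op 3 (in_shuffle): [8 3 4 0 1 12 9 11 6 2 7 10 5]
Position 0: card 8.

Answer: 8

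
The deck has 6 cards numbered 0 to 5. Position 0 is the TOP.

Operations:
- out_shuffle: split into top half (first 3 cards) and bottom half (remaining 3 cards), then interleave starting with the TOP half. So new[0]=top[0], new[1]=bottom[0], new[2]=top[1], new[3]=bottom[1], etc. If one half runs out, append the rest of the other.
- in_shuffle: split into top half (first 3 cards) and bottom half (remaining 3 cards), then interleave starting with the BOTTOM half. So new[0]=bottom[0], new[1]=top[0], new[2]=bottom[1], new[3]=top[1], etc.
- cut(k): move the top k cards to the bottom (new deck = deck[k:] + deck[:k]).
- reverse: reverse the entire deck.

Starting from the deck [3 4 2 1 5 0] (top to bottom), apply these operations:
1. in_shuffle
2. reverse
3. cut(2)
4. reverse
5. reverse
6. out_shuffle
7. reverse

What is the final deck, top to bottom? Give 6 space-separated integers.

Answer: 0 3 2 5 1 4

Derivation:
After op 1 (in_shuffle): [1 3 5 4 0 2]
After op 2 (reverse): [2 0 4 5 3 1]
After op 3 (cut(2)): [4 5 3 1 2 0]
After op 4 (reverse): [0 2 1 3 5 4]
After op 5 (reverse): [4 5 3 1 2 0]
After op 6 (out_shuffle): [4 1 5 2 3 0]
After op 7 (reverse): [0 3 2 5 1 4]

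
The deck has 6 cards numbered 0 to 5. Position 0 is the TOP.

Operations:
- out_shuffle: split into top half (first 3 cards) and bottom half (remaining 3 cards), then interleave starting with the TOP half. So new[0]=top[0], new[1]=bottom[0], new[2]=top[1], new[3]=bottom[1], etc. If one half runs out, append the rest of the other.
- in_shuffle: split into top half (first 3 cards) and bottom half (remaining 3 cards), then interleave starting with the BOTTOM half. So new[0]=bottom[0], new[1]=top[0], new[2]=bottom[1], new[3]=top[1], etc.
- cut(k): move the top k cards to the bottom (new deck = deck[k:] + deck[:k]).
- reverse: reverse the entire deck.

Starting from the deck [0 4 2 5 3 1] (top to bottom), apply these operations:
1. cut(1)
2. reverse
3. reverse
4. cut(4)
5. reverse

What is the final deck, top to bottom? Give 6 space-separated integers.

After op 1 (cut(1)): [4 2 5 3 1 0]
After op 2 (reverse): [0 1 3 5 2 4]
After op 3 (reverse): [4 2 5 3 1 0]
After op 4 (cut(4)): [1 0 4 2 5 3]
After op 5 (reverse): [3 5 2 4 0 1]

Answer: 3 5 2 4 0 1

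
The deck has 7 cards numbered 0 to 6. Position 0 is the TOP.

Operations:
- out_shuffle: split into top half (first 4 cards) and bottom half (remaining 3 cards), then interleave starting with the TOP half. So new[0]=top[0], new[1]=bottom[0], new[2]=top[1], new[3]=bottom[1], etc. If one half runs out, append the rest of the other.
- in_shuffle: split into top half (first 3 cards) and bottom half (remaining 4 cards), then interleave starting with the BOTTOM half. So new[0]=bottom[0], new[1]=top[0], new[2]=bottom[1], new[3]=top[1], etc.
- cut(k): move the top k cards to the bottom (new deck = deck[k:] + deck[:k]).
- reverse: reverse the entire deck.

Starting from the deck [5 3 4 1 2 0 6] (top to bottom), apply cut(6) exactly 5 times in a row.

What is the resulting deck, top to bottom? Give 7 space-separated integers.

Answer: 4 1 2 0 6 5 3

Derivation:
After op 1 (cut(6)): [6 5 3 4 1 2 0]
After op 2 (cut(6)): [0 6 5 3 4 1 2]
After op 3 (cut(6)): [2 0 6 5 3 4 1]
After op 4 (cut(6)): [1 2 0 6 5 3 4]
After op 5 (cut(6)): [4 1 2 0 6 5 3]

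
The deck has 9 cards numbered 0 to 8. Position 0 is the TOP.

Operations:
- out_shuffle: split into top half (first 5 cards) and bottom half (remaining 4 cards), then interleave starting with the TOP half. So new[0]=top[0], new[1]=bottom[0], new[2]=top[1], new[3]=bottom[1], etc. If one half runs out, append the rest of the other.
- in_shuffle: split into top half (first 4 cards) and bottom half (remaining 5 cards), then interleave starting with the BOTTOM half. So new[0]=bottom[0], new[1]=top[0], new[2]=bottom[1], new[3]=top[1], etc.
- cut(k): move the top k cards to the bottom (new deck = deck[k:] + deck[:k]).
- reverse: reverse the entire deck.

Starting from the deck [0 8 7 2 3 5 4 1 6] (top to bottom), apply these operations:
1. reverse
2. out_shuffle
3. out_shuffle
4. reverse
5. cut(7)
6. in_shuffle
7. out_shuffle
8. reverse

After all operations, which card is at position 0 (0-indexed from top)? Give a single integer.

Answer: 1

Derivation:
After op 1 (reverse): [6 1 4 5 3 2 7 8 0]
After op 2 (out_shuffle): [6 2 1 7 4 8 5 0 3]
After op 3 (out_shuffle): [6 8 2 5 1 0 7 3 4]
After op 4 (reverse): [4 3 7 0 1 5 2 8 6]
After op 5 (cut(7)): [8 6 4 3 7 0 1 5 2]
After op 6 (in_shuffle): [7 8 0 6 1 4 5 3 2]
After op 7 (out_shuffle): [7 4 8 5 0 3 6 2 1]
After op 8 (reverse): [1 2 6 3 0 5 8 4 7]
Position 0: card 1.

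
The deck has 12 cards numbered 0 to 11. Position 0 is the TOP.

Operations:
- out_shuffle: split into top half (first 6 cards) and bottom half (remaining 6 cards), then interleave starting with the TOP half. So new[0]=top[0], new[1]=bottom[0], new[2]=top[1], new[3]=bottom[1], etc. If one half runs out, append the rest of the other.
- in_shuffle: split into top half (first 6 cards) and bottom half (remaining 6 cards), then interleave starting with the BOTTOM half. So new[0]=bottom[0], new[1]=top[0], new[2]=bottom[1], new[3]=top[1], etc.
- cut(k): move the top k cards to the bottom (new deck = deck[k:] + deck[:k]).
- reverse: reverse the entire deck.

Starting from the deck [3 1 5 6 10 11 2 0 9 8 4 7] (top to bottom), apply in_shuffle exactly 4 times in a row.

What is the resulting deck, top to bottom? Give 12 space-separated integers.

After op 1 (in_shuffle): [2 3 0 1 9 5 8 6 4 10 7 11]
After op 2 (in_shuffle): [8 2 6 3 4 0 10 1 7 9 11 5]
After op 3 (in_shuffle): [10 8 1 2 7 6 9 3 11 4 5 0]
After op 4 (in_shuffle): [9 10 3 8 11 1 4 2 5 7 0 6]

Answer: 9 10 3 8 11 1 4 2 5 7 0 6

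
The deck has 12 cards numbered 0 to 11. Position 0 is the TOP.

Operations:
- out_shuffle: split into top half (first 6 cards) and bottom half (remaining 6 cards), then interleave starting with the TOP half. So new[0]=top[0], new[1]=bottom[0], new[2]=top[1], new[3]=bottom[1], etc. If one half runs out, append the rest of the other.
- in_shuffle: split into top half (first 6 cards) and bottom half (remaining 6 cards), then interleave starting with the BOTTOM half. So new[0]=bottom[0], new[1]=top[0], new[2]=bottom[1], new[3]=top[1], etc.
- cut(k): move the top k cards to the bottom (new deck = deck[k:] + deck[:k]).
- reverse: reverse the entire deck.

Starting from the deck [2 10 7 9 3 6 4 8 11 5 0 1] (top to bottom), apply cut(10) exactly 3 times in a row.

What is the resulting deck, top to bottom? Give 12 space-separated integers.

Answer: 4 8 11 5 0 1 2 10 7 9 3 6

Derivation:
After op 1 (cut(10)): [0 1 2 10 7 9 3 6 4 8 11 5]
After op 2 (cut(10)): [11 5 0 1 2 10 7 9 3 6 4 8]
After op 3 (cut(10)): [4 8 11 5 0 1 2 10 7 9 3 6]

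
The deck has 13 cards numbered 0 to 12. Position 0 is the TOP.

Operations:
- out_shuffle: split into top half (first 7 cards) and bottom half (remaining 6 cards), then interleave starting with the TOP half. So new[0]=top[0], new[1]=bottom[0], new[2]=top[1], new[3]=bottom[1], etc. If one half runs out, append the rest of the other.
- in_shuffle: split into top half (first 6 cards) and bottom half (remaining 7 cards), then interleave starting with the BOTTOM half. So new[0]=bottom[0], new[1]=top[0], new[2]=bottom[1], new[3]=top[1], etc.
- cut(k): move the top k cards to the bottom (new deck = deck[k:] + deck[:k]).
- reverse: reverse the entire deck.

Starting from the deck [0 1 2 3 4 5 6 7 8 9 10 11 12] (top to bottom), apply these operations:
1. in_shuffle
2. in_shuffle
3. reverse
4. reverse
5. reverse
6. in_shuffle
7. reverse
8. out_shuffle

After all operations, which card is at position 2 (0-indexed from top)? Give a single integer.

After op 1 (in_shuffle): [6 0 7 1 8 2 9 3 10 4 11 5 12]
After op 2 (in_shuffle): [9 6 3 0 10 7 4 1 11 8 5 2 12]
After op 3 (reverse): [12 2 5 8 11 1 4 7 10 0 3 6 9]
After op 4 (reverse): [9 6 3 0 10 7 4 1 11 8 5 2 12]
After op 5 (reverse): [12 2 5 8 11 1 4 7 10 0 3 6 9]
After op 6 (in_shuffle): [4 12 7 2 10 5 0 8 3 11 6 1 9]
After op 7 (reverse): [9 1 6 11 3 8 0 5 10 2 7 12 4]
After op 8 (out_shuffle): [9 5 1 10 6 2 11 7 3 12 8 4 0]
Position 2: card 1.

Answer: 1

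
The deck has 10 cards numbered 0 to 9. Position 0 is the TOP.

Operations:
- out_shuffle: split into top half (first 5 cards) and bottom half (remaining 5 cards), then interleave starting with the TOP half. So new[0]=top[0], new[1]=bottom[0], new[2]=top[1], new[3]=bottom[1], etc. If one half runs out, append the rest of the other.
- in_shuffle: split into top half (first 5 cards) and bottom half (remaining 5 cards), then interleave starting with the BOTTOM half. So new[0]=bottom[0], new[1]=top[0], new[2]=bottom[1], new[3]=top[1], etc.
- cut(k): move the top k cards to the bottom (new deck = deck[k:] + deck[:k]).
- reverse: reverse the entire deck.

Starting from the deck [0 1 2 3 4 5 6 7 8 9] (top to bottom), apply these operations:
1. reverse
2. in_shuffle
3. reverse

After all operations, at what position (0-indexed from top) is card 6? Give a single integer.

Answer: 2

Derivation:
After op 1 (reverse): [9 8 7 6 5 4 3 2 1 0]
After op 2 (in_shuffle): [4 9 3 8 2 7 1 6 0 5]
After op 3 (reverse): [5 0 6 1 7 2 8 3 9 4]
Card 6 is at position 2.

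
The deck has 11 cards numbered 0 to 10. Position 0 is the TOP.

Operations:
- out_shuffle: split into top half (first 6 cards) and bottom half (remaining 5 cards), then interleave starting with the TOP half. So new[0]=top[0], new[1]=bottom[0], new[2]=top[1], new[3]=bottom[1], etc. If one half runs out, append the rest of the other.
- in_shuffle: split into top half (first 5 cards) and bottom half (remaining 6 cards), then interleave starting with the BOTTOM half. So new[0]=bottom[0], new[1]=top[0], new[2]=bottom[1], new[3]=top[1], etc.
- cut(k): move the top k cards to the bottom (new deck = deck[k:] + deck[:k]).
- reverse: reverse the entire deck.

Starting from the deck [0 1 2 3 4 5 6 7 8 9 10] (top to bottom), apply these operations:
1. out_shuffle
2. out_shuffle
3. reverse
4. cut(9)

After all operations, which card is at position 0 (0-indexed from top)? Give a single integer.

After op 1 (out_shuffle): [0 6 1 7 2 8 3 9 4 10 5]
After op 2 (out_shuffle): [0 3 6 9 1 4 7 10 2 5 8]
After op 3 (reverse): [8 5 2 10 7 4 1 9 6 3 0]
After op 4 (cut(9)): [3 0 8 5 2 10 7 4 1 9 6]
Position 0: card 3.

Answer: 3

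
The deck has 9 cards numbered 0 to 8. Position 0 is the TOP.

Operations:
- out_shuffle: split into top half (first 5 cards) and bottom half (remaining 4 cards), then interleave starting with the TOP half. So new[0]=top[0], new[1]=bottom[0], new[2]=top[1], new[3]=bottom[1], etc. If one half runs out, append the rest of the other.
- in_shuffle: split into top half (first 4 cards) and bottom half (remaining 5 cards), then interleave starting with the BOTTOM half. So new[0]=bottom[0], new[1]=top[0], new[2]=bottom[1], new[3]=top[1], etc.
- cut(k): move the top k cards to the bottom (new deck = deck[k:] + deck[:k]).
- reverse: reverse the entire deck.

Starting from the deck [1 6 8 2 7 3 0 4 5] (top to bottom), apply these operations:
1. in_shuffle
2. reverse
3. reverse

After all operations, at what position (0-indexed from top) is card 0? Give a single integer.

After op 1 (in_shuffle): [7 1 3 6 0 8 4 2 5]
After op 2 (reverse): [5 2 4 8 0 6 3 1 7]
After op 3 (reverse): [7 1 3 6 0 8 4 2 5]
Card 0 is at position 4.

Answer: 4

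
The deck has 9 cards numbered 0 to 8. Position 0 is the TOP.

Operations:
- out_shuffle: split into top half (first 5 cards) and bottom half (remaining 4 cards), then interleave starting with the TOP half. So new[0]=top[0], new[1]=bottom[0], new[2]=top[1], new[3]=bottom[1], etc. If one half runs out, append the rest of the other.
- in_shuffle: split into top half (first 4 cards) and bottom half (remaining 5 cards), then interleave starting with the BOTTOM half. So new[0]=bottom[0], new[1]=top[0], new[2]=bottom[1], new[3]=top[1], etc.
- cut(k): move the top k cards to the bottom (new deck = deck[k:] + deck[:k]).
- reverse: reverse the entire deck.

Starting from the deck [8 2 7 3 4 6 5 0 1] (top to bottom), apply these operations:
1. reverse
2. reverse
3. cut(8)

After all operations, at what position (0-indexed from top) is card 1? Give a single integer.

Answer: 0

Derivation:
After op 1 (reverse): [1 0 5 6 4 3 7 2 8]
After op 2 (reverse): [8 2 7 3 4 6 5 0 1]
After op 3 (cut(8)): [1 8 2 7 3 4 6 5 0]
Card 1 is at position 0.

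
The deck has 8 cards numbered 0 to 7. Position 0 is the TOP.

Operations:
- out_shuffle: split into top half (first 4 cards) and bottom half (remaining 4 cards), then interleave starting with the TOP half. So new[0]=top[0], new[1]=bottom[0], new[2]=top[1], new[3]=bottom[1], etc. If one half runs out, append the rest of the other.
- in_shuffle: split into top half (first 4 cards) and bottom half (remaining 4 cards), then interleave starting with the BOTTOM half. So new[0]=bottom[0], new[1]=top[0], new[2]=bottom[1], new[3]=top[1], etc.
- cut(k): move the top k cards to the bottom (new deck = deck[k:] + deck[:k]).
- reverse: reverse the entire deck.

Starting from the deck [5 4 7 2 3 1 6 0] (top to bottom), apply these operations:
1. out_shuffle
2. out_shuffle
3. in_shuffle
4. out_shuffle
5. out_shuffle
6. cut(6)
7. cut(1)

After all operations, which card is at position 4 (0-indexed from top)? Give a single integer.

Answer: 0

Derivation:
After op 1 (out_shuffle): [5 3 4 1 7 6 2 0]
After op 2 (out_shuffle): [5 7 3 6 4 2 1 0]
After op 3 (in_shuffle): [4 5 2 7 1 3 0 6]
After op 4 (out_shuffle): [4 1 5 3 2 0 7 6]
After op 5 (out_shuffle): [4 2 1 0 5 7 3 6]
After op 6 (cut(6)): [3 6 4 2 1 0 5 7]
After op 7 (cut(1)): [6 4 2 1 0 5 7 3]
Position 4: card 0.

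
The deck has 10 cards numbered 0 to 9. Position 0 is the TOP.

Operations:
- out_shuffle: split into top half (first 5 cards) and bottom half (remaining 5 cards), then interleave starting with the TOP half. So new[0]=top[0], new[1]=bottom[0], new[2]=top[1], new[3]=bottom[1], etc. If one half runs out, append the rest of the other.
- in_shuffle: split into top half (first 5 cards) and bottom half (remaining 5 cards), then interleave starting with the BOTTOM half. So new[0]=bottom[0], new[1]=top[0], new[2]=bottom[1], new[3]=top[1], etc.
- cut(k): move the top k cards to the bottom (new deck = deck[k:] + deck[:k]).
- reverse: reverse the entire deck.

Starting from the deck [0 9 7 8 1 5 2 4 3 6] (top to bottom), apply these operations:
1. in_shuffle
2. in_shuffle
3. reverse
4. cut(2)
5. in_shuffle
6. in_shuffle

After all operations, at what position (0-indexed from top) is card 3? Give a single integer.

Answer: 1

Derivation:
After op 1 (in_shuffle): [5 0 2 9 4 7 3 8 6 1]
After op 2 (in_shuffle): [7 5 3 0 8 2 6 9 1 4]
After op 3 (reverse): [4 1 9 6 2 8 0 3 5 7]
After op 4 (cut(2)): [9 6 2 8 0 3 5 7 4 1]
After op 5 (in_shuffle): [3 9 5 6 7 2 4 8 1 0]
After op 6 (in_shuffle): [2 3 4 9 8 5 1 6 0 7]
Card 3 is at position 1.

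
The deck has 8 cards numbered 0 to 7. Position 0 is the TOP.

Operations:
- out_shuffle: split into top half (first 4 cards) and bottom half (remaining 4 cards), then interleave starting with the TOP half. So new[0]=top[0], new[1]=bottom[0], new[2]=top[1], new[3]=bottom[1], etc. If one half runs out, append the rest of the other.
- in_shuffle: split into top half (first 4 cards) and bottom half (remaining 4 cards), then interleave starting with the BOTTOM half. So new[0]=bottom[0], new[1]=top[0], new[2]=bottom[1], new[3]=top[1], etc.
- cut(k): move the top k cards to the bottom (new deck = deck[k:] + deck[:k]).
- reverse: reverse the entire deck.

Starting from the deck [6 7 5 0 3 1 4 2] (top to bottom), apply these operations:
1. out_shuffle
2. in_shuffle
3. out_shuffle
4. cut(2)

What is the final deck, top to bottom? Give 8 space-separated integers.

Answer: 6 7 4 2 3 1 5 0

Derivation:
After op 1 (out_shuffle): [6 3 7 1 5 4 0 2]
After op 2 (in_shuffle): [5 6 4 3 0 7 2 1]
After op 3 (out_shuffle): [5 0 6 7 4 2 3 1]
After op 4 (cut(2)): [6 7 4 2 3 1 5 0]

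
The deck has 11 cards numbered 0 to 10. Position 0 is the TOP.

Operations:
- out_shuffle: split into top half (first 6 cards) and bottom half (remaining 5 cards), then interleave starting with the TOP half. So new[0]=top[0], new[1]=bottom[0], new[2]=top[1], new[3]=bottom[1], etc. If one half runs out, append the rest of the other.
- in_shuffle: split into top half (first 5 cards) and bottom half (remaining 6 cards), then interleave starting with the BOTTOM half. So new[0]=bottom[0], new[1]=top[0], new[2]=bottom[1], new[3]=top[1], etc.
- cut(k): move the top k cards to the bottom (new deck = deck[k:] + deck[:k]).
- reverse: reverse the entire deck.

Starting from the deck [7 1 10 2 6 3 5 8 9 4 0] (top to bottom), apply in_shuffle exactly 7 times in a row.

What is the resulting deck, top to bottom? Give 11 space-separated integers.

Answer: 8 6 1 4 5 2 7 9 3 10 0

Derivation:
After op 1 (in_shuffle): [3 7 5 1 8 10 9 2 4 6 0]
After op 2 (in_shuffle): [10 3 9 7 2 5 4 1 6 8 0]
After op 3 (in_shuffle): [5 10 4 3 1 9 6 7 8 2 0]
After op 4 (in_shuffle): [9 5 6 10 7 4 8 3 2 1 0]
After op 5 (in_shuffle): [4 9 8 5 3 6 2 10 1 7 0]
After op 6 (in_shuffle): [6 4 2 9 10 8 1 5 7 3 0]
After op 7 (in_shuffle): [8 6 1 4 5 2 7 9 3 10 0]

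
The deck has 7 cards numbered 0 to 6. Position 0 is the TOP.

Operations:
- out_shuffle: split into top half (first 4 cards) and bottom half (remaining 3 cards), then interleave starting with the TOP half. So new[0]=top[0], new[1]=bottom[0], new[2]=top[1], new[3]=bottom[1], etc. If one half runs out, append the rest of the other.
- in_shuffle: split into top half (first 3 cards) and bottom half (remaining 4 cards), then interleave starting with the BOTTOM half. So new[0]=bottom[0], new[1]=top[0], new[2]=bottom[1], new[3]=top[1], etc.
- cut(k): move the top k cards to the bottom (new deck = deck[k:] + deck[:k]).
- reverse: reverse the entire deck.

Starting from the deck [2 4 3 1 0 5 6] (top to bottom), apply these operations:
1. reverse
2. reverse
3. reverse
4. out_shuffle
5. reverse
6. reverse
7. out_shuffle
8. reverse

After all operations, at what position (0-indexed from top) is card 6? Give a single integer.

After op 1 (reverse): [6 5 0 1 3 4 2]
After op 2 (reverse): [2 4 3 1 0 5 6]
After op 3 (reverse): [6 5 0 1 3 4 2]
After op 4 (out_shuffle): [6 3 5 4 0 2 1]
After op 5 (reverse): [1 2 0 4 5 3 6]
After op 6 (reverse): [6 3 5 4 0 2 1]
After op 7 (out_shuffle): [6 0 3 2 5 1 4]
After op 8 (reverse): [4 1 5 2 3 0 6]
Card 6 is at position 6.

Answer: 6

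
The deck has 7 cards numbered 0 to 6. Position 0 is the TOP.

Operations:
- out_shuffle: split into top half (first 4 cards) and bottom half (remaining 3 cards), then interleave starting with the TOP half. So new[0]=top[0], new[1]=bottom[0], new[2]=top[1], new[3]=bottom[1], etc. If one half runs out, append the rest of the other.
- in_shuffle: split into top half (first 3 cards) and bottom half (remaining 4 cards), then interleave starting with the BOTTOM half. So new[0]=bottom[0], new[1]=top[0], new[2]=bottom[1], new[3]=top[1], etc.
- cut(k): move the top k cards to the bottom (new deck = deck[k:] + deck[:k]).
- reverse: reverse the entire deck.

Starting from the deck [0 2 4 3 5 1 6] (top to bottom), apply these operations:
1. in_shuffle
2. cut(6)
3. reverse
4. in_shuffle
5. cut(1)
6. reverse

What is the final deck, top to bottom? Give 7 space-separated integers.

Answer: 5 6 2 3 1 0 4

Derivation:
After op 1 (in_shuffle): [3 0 5 2 1 4 6]
After op 2 (cut(6)): [6 3 0 5 2 1 4]
After op 3 (reverse): [4 1 2 5 0 3 6]
After op 4 (in_shuffle): [5 4 0 1 3 2 6]
After op 5 (cut(1)): [4 0 1 3 2 6 5]
After op 6 (reverse): [5 6 2 3 1 0 4]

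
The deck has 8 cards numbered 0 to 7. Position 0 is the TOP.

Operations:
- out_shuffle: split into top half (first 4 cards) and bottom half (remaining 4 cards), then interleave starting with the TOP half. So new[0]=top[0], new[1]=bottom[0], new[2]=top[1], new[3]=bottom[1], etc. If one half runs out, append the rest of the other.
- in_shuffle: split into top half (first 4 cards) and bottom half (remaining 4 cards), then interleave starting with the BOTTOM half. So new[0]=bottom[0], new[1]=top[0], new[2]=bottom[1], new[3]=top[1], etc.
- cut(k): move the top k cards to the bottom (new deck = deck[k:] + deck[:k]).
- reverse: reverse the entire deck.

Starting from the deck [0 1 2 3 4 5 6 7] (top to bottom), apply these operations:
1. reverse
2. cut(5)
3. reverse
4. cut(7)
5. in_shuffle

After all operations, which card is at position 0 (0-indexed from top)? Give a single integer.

Answer: 6

Derivation:
After op 1 (reverse): [7 6 5 4 3 2 1 0]
After op 2 (cut(5)): [2 1 0 7 6 5 4 3]
After op 3 (reverse): [3 4 5 6 7 0 1 2]
After op 4 (cut(7)): [2 3 4 5 6 7 0 1]
After op 5 (in_shuffle): [6 2 7 3 0 4 1 5]
Position 0: card 6.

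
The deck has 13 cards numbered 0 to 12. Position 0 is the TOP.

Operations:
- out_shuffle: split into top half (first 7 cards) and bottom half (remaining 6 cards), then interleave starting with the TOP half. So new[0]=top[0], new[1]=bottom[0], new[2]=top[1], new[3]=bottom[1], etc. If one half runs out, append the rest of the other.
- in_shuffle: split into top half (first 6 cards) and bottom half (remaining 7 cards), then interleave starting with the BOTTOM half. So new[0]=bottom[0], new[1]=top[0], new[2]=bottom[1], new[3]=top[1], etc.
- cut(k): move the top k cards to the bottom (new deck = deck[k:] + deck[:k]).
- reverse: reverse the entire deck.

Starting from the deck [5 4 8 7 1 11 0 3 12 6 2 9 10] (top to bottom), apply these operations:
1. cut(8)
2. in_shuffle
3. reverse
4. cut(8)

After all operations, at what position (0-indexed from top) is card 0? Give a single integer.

Answer: 7

Derivation:
After op 1 (cut(8)): [12 6 2 9 10 5 4 8 7 1 11 0 3]
After op 2 (in_shuffle): [4 12 8 6 7 2 1 9 11 10 0 5 3]
After op 3 (reverse): [3 5 0 10 11 9 1 2 7 6 8 12 4]
After op 4 (cut(8)): [7 6 8 12 4 3 5 0 10 11 9 1 2]
Card 0 is at position 7.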